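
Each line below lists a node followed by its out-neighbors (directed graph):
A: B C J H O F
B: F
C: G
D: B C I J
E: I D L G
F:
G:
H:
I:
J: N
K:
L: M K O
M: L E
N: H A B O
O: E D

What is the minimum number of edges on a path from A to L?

Level 0: A
Level 1: B, C, F, H, J, O
Level 2: D, E, G, N
Level 3: I, L
Level 4: K, M
L first appears at level 3.

3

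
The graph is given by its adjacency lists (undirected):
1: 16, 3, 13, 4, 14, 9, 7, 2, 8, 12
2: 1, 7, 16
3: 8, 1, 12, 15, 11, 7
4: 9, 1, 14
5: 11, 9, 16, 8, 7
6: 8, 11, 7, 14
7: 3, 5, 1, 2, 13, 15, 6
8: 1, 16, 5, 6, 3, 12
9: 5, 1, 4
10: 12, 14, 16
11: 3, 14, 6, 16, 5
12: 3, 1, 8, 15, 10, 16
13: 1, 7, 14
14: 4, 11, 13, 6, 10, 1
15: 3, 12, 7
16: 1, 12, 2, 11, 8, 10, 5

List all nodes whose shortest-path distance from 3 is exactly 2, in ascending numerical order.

2, 4, 5, 6, 9, 10, 13, 14, 16

Level 0: 3
Level 1: 1, 7, 8, 11, 12, 15
Level 2: 2, 4, 5, 6, 9, 10, 13, 14, 16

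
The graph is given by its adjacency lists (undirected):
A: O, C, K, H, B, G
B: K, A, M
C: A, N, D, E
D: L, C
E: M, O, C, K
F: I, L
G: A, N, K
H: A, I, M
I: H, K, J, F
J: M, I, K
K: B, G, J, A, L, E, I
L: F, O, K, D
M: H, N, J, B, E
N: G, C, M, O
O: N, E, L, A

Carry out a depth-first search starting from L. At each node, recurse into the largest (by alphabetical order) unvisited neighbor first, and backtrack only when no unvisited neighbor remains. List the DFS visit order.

L -> O -> N -> M -> J -> K -> I -> H -> A -> G -> C -> E -> D -> B -> F

Visit L
L → O
O → N
N → M
M → J
J → K
K → I
I → H
H → A
A → G
A → C
C → E
C → D
A → B
I → F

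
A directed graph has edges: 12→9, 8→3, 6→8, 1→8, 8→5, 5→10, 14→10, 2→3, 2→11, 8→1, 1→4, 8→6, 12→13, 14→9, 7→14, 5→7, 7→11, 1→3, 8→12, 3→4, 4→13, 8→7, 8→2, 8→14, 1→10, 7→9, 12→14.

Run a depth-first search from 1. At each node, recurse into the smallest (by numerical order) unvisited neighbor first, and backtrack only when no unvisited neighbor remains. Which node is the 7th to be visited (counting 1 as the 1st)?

Visit 1
1 → 3
3 → 4
4 → 13
1 → 8
8 → 2
2 → 11
8 → 5
5 → 7
7 → 9
7 → 14
14 → 10
8 → 6
8 → 12

Visit order: 1, 3, 4, 13, 8, 2, 11, 5, 7, 9, 14, 10, 6, 12

11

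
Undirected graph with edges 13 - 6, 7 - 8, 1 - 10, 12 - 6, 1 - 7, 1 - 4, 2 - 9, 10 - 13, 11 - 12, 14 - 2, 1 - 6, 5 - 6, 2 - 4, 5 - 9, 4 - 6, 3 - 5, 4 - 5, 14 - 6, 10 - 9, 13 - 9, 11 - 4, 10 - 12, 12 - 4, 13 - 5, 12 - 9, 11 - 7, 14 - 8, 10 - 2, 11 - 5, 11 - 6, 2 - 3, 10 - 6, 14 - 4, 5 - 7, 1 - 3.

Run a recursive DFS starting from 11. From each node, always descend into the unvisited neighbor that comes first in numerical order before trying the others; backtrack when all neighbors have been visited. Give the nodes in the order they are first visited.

Visit 11
11 → 4
4 → 1
1 → 3
3 → 2
2 → 9
9 → 5
5 → 6
6 → 10
10 → 12
10 → 13
6 → 14
14 → 8
8 → 7

11, 4, 1, 3, 2, 9, 5, 6, 10, 12, 13, 14, 8, 7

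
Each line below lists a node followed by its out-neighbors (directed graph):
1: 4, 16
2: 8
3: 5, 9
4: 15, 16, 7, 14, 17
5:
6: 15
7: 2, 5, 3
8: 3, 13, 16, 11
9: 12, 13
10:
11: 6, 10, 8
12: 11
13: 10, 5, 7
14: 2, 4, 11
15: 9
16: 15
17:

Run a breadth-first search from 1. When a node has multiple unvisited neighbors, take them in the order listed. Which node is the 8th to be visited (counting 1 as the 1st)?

9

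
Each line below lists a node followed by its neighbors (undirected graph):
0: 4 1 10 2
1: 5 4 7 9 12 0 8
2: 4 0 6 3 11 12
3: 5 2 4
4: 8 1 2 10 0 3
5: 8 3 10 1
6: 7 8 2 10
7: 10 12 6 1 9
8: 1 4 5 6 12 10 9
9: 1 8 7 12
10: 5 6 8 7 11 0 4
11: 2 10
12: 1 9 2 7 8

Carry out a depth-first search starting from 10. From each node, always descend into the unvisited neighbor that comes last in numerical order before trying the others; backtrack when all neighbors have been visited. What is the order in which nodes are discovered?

Visit 10
10 → 11
11 → 2
2 → 12
12 → 9
9 → 8
8 → 6
6 → 7
7 → 1
1 → 5
5 → 3
3 → 4
4 → 0

10, 11, 2, 12, 9, 8, 6, 7, 1, 5, 3, 4, 0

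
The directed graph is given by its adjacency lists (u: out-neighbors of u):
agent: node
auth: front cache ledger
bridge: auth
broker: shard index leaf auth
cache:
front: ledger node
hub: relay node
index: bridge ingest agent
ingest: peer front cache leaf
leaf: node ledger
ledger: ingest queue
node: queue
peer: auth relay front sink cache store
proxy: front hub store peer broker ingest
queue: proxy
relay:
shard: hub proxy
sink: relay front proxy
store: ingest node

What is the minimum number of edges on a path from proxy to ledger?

Level 0: proxy
Level 1: broker, front, hub, ingest, peer, store
Level 2: auth, cache, index, leaf, ledger, node, relay, shard, sink
Level 3: agent, bridge, queue
ledger first appears at level 2.

2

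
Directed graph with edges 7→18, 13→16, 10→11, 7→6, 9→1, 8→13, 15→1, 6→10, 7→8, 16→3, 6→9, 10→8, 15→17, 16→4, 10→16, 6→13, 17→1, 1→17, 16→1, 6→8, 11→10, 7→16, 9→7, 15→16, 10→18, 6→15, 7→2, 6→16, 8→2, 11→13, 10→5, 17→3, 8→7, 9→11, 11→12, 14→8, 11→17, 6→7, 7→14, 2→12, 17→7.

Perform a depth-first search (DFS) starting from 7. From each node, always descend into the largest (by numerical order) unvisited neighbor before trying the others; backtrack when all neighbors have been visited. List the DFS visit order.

Visit 7
7 → 18
7 → 16
16 → 4
16 → 3
16 → 1
1 → 17
7 → 14
14 → 8
8 → 13
8 → 2
2 → 12
7 → 6
6 → 15
6 → 10
10 → 11
10 → 5
6 → 9

7 -> 18 -> 16 -> 4 -> 3 -> 1 -> 17 -> 14 -> 8 -> 13 -> 2 -> 12 -> 6 -> 15 -> 10 -> 11 -> 5 -> 9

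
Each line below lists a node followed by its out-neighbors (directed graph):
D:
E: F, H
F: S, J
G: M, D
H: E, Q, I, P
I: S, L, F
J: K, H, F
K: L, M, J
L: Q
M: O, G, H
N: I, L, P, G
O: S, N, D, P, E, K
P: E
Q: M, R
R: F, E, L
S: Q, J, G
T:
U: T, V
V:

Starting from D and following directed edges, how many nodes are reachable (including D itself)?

BFS from D visits: D
Reachable nodes: 1 of 19 total.

1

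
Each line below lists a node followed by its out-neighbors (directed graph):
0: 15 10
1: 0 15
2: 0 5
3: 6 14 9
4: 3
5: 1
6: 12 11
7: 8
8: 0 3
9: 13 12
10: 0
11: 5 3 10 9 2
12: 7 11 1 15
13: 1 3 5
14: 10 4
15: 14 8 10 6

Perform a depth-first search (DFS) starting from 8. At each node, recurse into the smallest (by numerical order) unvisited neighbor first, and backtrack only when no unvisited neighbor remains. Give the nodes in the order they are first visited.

Visit 8
8 → 0
0 → 10
0 → 15
15 → 6
6 → 11
11 → 2
2 → 5
5 → 1
11 → 3
3 → 9
9 → 12
12 → 7
9 → 13
3 → 14
14 → 4

8, 0, 10, 15, 6, 11, 2, 5, 1, 3, 9, 12, 7, 13, 14, 4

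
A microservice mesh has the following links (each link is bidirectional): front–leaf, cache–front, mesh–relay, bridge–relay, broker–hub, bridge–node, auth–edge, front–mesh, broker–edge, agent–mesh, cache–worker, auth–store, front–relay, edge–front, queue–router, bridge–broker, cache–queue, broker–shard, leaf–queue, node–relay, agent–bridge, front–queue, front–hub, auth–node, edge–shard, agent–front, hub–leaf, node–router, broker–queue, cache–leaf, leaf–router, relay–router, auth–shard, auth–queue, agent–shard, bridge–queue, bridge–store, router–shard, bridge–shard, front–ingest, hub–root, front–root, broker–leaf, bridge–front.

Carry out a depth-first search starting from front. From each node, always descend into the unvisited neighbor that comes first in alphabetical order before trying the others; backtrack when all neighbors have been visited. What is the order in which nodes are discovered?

front agent bridge broker edge auth node relay mesh router leaf cache queue worker hub root shard store ingest

Visit front
front → agent
agent → bridge
bridge → broker
broker → edge
edge → auth
auth → node
node → relay
relay → mesh
relay → router
router → leaf
leaf → cache
cache → queue
cache → worker
leaf → hub
hub → root
router → shard
auth → store
front → ingest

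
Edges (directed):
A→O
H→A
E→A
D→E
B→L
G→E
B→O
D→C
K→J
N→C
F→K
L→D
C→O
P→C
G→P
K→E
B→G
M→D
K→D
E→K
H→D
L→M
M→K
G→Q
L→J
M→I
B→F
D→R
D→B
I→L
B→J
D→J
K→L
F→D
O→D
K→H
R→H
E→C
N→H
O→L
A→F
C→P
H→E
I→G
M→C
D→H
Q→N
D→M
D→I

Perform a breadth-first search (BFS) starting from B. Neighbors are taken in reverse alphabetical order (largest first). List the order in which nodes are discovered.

B → O → L → J → G → F → D → M → Q → P → E → K → R → I → H → C → N → A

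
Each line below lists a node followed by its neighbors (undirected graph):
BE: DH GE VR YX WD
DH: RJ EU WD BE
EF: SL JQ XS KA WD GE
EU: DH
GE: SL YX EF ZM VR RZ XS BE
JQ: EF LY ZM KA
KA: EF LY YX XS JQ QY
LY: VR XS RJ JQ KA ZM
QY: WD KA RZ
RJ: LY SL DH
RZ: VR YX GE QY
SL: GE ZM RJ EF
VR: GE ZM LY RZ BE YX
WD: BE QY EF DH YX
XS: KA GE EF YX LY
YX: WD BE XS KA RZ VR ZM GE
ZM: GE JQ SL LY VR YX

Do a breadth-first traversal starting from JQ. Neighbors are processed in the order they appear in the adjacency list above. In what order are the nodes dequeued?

Visit JQ; enqueue EF, LY, ZM, KA → queue [EF, LY, ZM, KA]
Visit EF; enqueue SL, XS, WD, GE → queue [LY, ZM, KA, SL, XS, WD, GE]
Visit LY; enqueue VR, RJ → queue [ZM, KA, SL, XS, WD, GE, VR, RJ]
Visit ZM; enqueue YX → queue [KA, SL, XS, WD, GE, VR, RJ, YX]
Visit KA; enqueue QY → queue [SL, XS, WD, GE, VR, RJ, YX, QY]
Visit SL → queue [XS, WD, GE, VR, RJ, YX, QY]
Visit XS → queue [WD, GE, VR, RJ, YX, QY]
Visit WD; enqueue BE, DH → queue [GE, VR, RJ, YX, QY, BE, DH]
Visit GE; enqueue RZ → queue [VR, RJ, YX, QY, BE, DH, RZ]
Visit VR → queue [RJ, YX, QY, BE, DH, RZ]
Visit RJ → queue [YX, QY, BE, DH, RZ]
Visit YX → queue [QY, BE, DH, RZ]
Visit QY → queue [BE, DH, RZ]
Visit BE → queue [DH, RZ]
Visit DH; enqueue EU → queue [RZ, EU]
Visit RZ → queue [EU]
Visit EU → queue []

JQ -> EF -> LY -> ZM -> KA -> SL -> XS -> WD -> GE -> VR -> RJ -> YX -> QY -> BE -> DH -> RZ -> EU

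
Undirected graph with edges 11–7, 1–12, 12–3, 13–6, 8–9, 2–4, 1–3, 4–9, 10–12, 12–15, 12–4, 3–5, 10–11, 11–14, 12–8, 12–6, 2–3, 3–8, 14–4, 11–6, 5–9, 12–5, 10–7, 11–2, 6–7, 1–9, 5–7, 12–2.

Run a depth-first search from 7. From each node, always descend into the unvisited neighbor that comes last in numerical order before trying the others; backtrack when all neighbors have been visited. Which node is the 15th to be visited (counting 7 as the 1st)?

13

Visit 7
7 → 11
11 → 14
14 → 4
4 → 12
12 → 15
12 → 10
12 → 8
8 → 9
9 → 5
5 → 3
3 → 2
3 → 1
12 → 6
6 → 13

Visit order: 7, 11, 14, 4, 12, 15, 10, 8, 9, 5, 3, 2, 1, 6, 13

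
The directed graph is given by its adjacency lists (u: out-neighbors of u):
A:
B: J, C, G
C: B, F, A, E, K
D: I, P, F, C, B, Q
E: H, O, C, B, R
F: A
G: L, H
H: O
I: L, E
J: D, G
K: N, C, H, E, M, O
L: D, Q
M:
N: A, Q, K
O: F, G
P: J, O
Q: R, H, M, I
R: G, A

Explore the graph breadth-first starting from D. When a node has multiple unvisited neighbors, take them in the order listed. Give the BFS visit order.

Visit D; enqueue I, P, F, C, B, Q → queue [I, P, F, C, B, Q]
Visit I; enqueue L, E → queue [P, F, C, B, Q, L, E]
Visit P; enqueue J, O → queue [F, C, B, Q, L, E, J, O]
Visit F; enqueue A → queue [C, B, Q, L, E, J, O, A]
Visit C; enqueue K → queue [B, Q, L, E, J, O, A, K]
Visit B; enqueue G → queue [Q, L, E, J, O, A, K, G]
Visit Q; enqueue R, H, M → queue [L, E, J, O, A, K, G, R, H, M]
Visit L → queue [E, J, O, A, K, G, R, H, M]
Visit E → queue [J, O, A, K, G, R, H, M]
Visit J → queue [O, A, K, G, R, H, M]
Visit O → queue [A, K, G, R, H, M]
Visit A → queue [K, G, R, H, M]
Visit K; enqueue N → queue [G, R, H, M, N]
Visit G → queue [R, H, M, N]
Visit R → queue [H, M, N]
Visit H → queue [M, N]
Visit M → queue [N]
Visit N → queue []

D -> I -> P -> F -> C -> B -> Q -> L -> E -> J -> O -> A -> K -> G -> R -> H -> M -> N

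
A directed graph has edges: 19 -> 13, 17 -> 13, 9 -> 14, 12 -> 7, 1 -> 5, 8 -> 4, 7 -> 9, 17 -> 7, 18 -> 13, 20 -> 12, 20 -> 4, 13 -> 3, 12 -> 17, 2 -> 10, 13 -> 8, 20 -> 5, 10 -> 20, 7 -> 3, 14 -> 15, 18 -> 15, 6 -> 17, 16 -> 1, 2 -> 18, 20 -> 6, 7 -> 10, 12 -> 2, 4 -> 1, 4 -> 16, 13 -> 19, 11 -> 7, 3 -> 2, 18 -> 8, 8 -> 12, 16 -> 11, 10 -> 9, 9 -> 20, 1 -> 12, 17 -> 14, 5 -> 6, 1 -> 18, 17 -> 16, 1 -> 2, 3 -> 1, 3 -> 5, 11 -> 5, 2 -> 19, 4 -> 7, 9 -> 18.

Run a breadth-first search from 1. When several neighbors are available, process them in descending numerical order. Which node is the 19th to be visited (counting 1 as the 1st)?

Visit 1; enqueue 18, 12, 5, 2 → queue [18, 12, 5, 2]
Visit 18; enqueue 15, 13, 8 → queue [12, 5, 2, 15, 13, 8]
Visit 12; enqueue 17, 7 → queue [5, 2, 15, 13, 8, 17, 7]
Visit 5; enqueue 6 → queue [2, 15, 13, 8, 17, 7, 6]
Visit 2; enqueue 19, 10 → queue [15, 13, 8, 17, 7, 6, 19, 10]
Visit 15 → queue [13, 8, 17, 7, 6, 19, 10]
Visit 13; enqueue 3 → queue [8, 17, 7, 6, 19, 10, 3]
Visit 8; enqueue 4 → queue [17, 7, 6, 19, 10, 3, 4]
Visit 17; enqueue 16, 14 → queue [7, 6, 19, 10, 3, 4, 16, 14]
Visit 7; enqueue 9 → queue [6, 19, 10, 3, 4, 16, 14, 9]
Visit 6 → queue [19, 10, 3, 4, 16, 14, 9]
Visit 19 → queue [10, 3, 4, 16, 14, 9]
Visit 10; enqueue 20 → queue [3, 4, 16, 14, 9, 20]
Visit 3 → queue [4, 16, 14, 9, 20]
Visit 4 → queue [16, 14, 9, 20]
Visit 16; enqueue 11 → queue [14, 9, 20, 11]
Visit 14 → queue [9, 20, 11]
Visit 9 → queue [20, 11]
Visit 20 → queue [11]
Visit 11 → queue []

Visit order: 1, 18, 12, 5, 2, 15, 13, 8, 17, 7, 6, 19, 10, 3, 4, 16, 14, 9, 20, 11

20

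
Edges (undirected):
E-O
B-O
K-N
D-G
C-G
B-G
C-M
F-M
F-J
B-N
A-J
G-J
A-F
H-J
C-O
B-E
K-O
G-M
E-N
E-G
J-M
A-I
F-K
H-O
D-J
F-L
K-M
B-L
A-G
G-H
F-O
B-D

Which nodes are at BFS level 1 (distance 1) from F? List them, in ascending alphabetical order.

A, J, K, L, M, O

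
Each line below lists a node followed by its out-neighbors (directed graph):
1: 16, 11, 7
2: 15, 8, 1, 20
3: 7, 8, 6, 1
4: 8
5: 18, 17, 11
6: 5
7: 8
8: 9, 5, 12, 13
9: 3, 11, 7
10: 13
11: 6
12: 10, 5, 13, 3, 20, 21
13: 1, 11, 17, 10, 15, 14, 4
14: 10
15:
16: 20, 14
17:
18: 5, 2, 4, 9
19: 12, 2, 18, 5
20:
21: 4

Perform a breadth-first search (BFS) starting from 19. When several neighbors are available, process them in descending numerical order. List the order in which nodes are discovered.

Visit 19; enqueue 18, 12, 5, 2 → queue [18, 12, 5, 2]
Visit 18; enqueue 9, 4 → queue [12, 5, 2, 9, 4]
Visit 12; enqueue 21, 20, 13, 10, 3 → queue [5, 2, 9, 4, 21, 20, 13, 10, 3]
Visit 5; enqueue 17, 11 → queue [2, 9, 4, 21, 20, 13, 10, 3, 17, 11]
Visit 2; enqueue 15, 8, 1 → queue [9, 4, 21, 20, 13, 10, 3, 17, 11, 15, 8, 1]
Visit 9; enqueue 7 → queue [4, 21, 20, 13, 10, 3, 17, 11, 15, 8, 1, 7]
Visit 4 → queue [21, 20, 13, 10, 3, 17, 11, 15, 8, 1, 7]
Visit 21 → queue [20, 13, 10, 3, 17, 11, 15, 8, 1, 7]
Visit 20 → queue [13, 10, 3, 17, 11, 15, 8, 1, 7]
Visit 13; enqueue 14 → queue [10, 3, 17, 11, 15, 8, 1, 7, 14]
Visit 10 → queue [3, 17, 11, 15, 8, 1, 7, 14]
Visit 3; enqueue 6 → queue [17, 11, 15, 8, 1, 7, 14, 6]
Visit 17 → queue [11, 15, 8, 1, 7, 14, 6]
Visit 11 → queue [15, 8, 1, 7, 14, 6]
Visit 15 → queue [8, 1, 7, 14, 6]
Visit 8 → queue [1, 7, 14, 6]
Visit 1; enqueue 16 → queue [7, 14, 6, 16]
Visit 7 → queue [14, 6, 16]
Visit 14 → queue [6, 16]
Visit 6 → queue [16]
Visit 16 → queue []

19 18 12 5 2 9 4 21 20 13 10 3 17 11 15 8 1 7 14 6 16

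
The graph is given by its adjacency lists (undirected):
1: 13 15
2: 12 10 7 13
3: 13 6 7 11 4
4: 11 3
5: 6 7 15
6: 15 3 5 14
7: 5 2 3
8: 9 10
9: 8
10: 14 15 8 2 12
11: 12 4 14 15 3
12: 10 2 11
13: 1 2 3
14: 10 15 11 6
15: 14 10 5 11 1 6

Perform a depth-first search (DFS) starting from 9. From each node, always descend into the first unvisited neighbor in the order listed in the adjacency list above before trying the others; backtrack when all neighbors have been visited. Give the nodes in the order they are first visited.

9, 8, 10, 14, 15, 5, 6, 3, 13, 1, 2, 12, 11, 4, 7

Visit 9
9 → 8
8 → 10
10 → 14
14 → 15
15 → 5
5 → 6
6 → 3
3 → 13
13 → 1
13 → 2
2 → 12
12 → 11
11 → 4
2 → 7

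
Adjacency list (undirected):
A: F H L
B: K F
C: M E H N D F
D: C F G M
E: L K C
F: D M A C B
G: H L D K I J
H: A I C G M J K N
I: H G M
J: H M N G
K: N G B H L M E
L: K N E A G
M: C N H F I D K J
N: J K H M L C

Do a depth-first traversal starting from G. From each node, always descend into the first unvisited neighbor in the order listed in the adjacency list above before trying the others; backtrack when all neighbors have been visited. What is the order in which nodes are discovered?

G → H → A → F → D → C → M → N → J → K → B → L → E → I

Visit G
G → H
H → A
A → F
F → D
D → C
C → M
M → N
N → J
N → K
K → B
K → L
L → E
M → I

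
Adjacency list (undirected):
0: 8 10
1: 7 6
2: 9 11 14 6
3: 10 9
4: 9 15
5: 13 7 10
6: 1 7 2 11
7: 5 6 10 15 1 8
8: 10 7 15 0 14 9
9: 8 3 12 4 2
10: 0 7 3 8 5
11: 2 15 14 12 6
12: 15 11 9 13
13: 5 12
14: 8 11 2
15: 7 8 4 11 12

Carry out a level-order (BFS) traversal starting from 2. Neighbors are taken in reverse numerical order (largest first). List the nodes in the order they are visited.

2 -> 14 -> 11 -> 9 -> 6 -> 8 -> 15 -> 12 -> 4 -> 3 -> 7 -> 1 -> 10 -> 0 -> 13 -> 5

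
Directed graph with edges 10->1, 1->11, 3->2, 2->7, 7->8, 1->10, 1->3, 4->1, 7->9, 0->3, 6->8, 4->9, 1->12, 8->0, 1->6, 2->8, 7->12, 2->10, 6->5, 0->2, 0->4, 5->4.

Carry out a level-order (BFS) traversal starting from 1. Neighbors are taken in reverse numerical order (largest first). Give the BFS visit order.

1 12 11 10 6 3 8 5 2 0 4 7 9

Visit 1; enqueue 12, 11, 10, 6, 3 → queue [12, 11, 10, 6, 3]
Visit 12 → queue [11, 10, 6, 3]
Visit 11 → queue [10, 6, 3]
Visit 10 → queue [6, 3]
Visit 6; enqueue 8, 5 → queue [3, 8, 5]
Visit 3; enqueue 2 → queue [8, 5, 2]
Visit 8; enqueue 0 → queue [5, 2, 0]
Visit 5; enqueue 4 → queue [2, 0, 4]
Visit 2; enqueue 7 → queue [0, 4, 7]
Visit 0 → queue [4, 7]
Visit 4; enqueue 9 → queue [7, 9]
Visit 7 → queue [9]
Visit 9 → queue []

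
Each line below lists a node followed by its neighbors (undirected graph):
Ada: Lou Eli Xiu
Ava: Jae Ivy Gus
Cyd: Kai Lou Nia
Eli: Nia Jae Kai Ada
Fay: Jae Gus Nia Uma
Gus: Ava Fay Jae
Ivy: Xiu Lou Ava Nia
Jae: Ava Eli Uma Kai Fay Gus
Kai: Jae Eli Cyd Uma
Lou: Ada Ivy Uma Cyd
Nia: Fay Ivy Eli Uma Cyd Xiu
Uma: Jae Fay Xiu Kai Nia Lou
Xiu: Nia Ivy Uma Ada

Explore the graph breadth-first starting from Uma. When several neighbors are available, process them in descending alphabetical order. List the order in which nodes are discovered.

Uma Xiu Nia Lou Kai Jae Fay Ivy Ada Eli Cyd Gus Ava

Visit Uma; enqueue Xiu, Nia, Lou, Kai, Jae, Fay → queue [Xiu, Nia, Lou, Kai, Jae, Fay]
Visit Xiu; enqueue Ivy, Ada → queue [Nia, Lou, Kai, Jae, Fay, Ivy, Ada]
Visit Nia; enqueue Eli, Cyd → queue [Lou, Kai, Jae, Fay, Ivy, Ada, Eli, Cyd]
Visit Lou → queue [Kai, Jae, Fay, Ivy, Ada, Eli, Cyd]
Visit Kai → queue [Jae, Fay, Ivy, Ada, Eli, Cyd]
Visit Jae; enqueue Gus, Ava → queue [Fay, Ivy, Ada, Eli, Cyd, Gus, Ava]
Visit Fay → queue [Ivy, Ada, Eli, Cyd, Gus, Ava]
Visit Ivy → queue [Ada, Eli, Cyd, Gus, Ava]
Visit Ada → queue [Eli, Cyd, Gus, Ava]
Visit Eli → queue [Cyd, Gus, Ava]
Visit Cyd → queue [Gus, Ava]
Visit Gus → queue [Ava]
Visit Ava → queue []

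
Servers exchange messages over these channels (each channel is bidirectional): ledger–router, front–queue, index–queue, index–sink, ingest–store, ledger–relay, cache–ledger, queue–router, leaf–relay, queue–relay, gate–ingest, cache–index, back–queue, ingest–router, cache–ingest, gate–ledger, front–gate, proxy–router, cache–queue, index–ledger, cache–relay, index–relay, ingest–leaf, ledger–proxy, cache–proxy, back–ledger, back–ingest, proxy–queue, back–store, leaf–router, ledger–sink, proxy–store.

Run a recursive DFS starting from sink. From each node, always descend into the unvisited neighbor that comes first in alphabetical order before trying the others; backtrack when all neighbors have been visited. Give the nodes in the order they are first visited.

sink → index → cache → ingest → back → ledger → gate → front → queue → proxy → router → leaf → relay → store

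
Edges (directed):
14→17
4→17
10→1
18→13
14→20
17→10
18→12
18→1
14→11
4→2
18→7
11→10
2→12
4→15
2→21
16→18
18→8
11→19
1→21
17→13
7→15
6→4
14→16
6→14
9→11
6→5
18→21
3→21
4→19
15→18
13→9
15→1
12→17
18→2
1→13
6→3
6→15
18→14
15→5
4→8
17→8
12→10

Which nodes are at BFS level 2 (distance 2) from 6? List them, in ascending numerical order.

Level 0: 6
Level 1: 3, 4, 5, 14, 15
Level 2: 1, 2, 8, 11, 16, 17, 18, 19, 20, 21
Level 3: 7, 10, 12, 13
Level 4: 9

1, 2, 8, 11, 16, 17, 18, 19, 20, 21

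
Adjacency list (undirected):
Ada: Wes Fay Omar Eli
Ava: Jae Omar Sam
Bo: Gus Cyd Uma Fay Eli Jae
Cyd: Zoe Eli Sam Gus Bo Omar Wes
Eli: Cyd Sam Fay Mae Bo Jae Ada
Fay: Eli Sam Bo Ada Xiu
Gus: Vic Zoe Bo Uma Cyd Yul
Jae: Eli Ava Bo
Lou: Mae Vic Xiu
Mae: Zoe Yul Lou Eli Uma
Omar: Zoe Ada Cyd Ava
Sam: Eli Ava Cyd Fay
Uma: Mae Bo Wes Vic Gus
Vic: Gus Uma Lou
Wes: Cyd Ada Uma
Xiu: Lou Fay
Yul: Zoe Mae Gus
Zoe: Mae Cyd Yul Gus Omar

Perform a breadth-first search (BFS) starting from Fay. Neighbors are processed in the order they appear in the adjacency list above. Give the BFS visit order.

Fay -> Eli -> Sam -> Bo -> Ada -> Xiu -> Cyd -> Mae -> Jae -> Ava -> Gus -> Uma -> Wes -> Omar -> Lou -> Zoe -> Yul -> Vic

Visit Fay; enqueue Eli, Sam, Bo, Ada, Xiu → queue [Eli, Sam, Bo, Ada, Xiu]
Visit Eli; enqueue Cyd, Mae, Jae → queue [Sam, Bo, Ada, Xiu, Cyd, Mae, Jae]
Visit Sam; enqueue Ava → queue [Bo, Ada, Xiu, Cyd, Mae, Jae, Ava]
Visit Bo; enqueue Gus, Uma → queue [Ada, Xiu, Cyd, Mae, Jae, Ava, Gus, Uma]
Visit Ada; enqueue Wes, Omar → queue [Xiu, Cyd, Mae, Jae, Ava, Gus, Uma, Wes, Omar]
Visit Xiu; enqueue Lou → queue [Cyd, Mae, Jae, Ava, Gus, Uma, Wes, Omar, Lou]
Visit Cyd; enqueue Zoe → queue [Mae, Jae, Ava, Gus, Uma, Wes, Omar, Lou, Zoe]
Visit Mae; enqueue Yul → queue [Jae, Ava, Gus, Uma, Wes, Omar, Lou, Zoe, Yul]
Visit Jae → queue [Ava, Gus, Uma, Wes, Omar, Lou, Zoe, Yul]
Visit Ava → queue [Gus, Uma, Wes, Omar, Lou, Zoe, Yul]
Visit Gus; enqueue Vic → queue [Uma, Wes, Omar, Lou, Zoe, Yul, Vic]
Visit Uma → queue [Wes, Omar, Lou, Zoe, Yul, Vic]
Visit Wes → queue [Omar, Lou, Zoe, Yul, Vic]
Visit Omar → queue [Lou, Zoe, Yul, Vic]
Visit Lou → queue [Zoe, Yul, Vic]
Visit Zoe → queue [Yul, Vic]
Visit Yul → queue [Vic]
Visit Vic → queue []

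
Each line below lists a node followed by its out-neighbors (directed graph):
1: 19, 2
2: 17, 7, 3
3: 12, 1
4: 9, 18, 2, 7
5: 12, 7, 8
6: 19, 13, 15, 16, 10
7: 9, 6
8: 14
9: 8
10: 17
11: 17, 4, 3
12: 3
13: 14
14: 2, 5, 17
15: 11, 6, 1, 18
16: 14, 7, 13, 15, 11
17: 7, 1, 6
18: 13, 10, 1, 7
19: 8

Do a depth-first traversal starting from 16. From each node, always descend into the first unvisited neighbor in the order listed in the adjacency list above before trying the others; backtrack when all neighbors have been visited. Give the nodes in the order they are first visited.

Visit 16
16 → 14
14 → 2
2 → 17
17 → 7
7 → 9
9 → 8
7 → 6
6 → 19
6 → 13
6 → 15
15 → 11
11 → 4
4 → 18
18 → 10
18 → 1
11 → 3
3 → 12
14 → 5

16, 14, 2, 17, 7, 9, 8, 6, 19, 13, 15, 11, 4, 18, 10, 1, 3, 12, 5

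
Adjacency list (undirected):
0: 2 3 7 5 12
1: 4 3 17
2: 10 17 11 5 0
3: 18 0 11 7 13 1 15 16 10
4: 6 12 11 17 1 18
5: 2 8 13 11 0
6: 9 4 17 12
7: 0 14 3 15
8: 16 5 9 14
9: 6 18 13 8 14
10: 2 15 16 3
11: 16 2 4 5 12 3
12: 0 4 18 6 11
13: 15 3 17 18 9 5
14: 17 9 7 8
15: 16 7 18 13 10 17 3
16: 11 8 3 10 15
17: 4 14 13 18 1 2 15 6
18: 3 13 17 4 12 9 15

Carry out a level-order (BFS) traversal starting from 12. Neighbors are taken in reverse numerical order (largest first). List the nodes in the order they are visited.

Visit 12; enqueue 18, 11, 6, 4, 0 → queue [18, 11, 6, 4, 0]
Visit 18; enqueue 17, 15, 13, 9, 3 → queue [11, 6, 4, 0, 17, 15, 13, 9, 3]
Visit 11; enqueue 16, 5, 2 → queue [6, 4, 0, 17, 15, 13, 9, 3, 16, 5, 2]
Visit 6 → queue [4, 0, 17, 15, 13, 9, 3, 16, 5, 2]
Visit 4; enqueue 1 → queue [0, 17, 15, 13, 9, 3, 16, 5, 2, 1]
Visit 0; enqueue 7 → queue [17, 15, 13, 9, 3, 16, 5, 2, 1, 7]
Visit 17; enqueue 14 → queue [15, 13, 9, 3, 16, 5, 2, 1, 7, 14]
Visit 15; enqueue 10 → queue [13, 9, 3, 16, 5, 2, 1, 7, 14, 10]
Visit 13 → queue [9, 3, 16, 5, 2, 1, 7, 14, 10]
Visit 9; enqueue 8 → queue [3, 16, 5, 2, 1, 7, 14, 10, 8]
Visit 3 → queue [16, 5, 2, 1, 7, 14, 10, 8]
Visit 16 → queue [5, 2, 1, 7, 14, 10, 8]
Visit 5 → queue [2, 1, 7, 14, 10, 8]
Visit 2 → queue [1, 7, 14, 10, 8]
Visit 1 → queue [7, 14, 10, 8]
Visit 7 → queue [14, 10, 8]
Visit 14 → queue [10, 8]
Visit 10 → queue [8]
Visit 8 → queue []

12 -> 18 -> 11 -> 6 -> 4 -> 0 -> 17 -> 15 -> 13 -> 9 -> 3 -> 16 -> 5 -> 2 -> 1 -> 7 -> 14 -> 10 -> 8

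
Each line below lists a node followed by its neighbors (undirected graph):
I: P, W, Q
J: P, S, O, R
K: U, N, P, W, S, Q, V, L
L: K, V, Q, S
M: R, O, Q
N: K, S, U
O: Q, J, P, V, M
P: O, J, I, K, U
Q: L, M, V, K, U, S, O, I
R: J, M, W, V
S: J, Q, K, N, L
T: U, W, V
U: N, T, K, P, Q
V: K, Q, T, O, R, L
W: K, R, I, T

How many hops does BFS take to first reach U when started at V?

Level 0: V
Level 1: K, L, O, Q, R, T
Level 2: I, J, M, N, P, S, U, W
U first appears at level 2.

2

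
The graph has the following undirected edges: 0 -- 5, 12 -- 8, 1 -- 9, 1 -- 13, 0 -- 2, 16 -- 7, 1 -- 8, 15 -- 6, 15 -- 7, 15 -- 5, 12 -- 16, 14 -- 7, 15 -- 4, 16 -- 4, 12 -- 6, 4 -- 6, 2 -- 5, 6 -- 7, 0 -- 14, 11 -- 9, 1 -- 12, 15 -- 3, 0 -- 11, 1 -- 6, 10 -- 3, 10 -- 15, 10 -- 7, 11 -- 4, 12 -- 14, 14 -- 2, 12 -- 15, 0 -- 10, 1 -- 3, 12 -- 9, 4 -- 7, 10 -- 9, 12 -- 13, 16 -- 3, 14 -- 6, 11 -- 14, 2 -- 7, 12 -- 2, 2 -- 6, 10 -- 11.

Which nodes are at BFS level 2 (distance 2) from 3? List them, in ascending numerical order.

0, 4, 5, 6, 7, 8, 9, 11, 12, 13

Level 0: 3
Level 1: 1, 10, 15, 16
Level 2: 0, 4, 5, 6, 7, 8, 9, 11, 12, 13
Level 3: 2, 14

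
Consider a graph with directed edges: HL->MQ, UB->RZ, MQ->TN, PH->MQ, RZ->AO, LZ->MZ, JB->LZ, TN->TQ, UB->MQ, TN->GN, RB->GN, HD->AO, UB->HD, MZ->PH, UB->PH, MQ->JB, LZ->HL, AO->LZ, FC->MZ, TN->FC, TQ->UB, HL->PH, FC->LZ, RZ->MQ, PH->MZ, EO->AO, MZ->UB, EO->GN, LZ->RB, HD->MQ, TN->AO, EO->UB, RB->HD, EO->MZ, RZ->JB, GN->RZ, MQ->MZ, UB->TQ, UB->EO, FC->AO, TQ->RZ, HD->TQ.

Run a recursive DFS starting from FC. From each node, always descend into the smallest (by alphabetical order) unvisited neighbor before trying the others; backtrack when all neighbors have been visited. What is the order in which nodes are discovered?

Visit FC
FC → AO
AO → LZ
LZ → HL
HL → MQ
MQ → JB
MQ → MZ
MZ → PH
MZ → UB
UB → EO
EO → GN
GN → RZ
UB → HD
HD → TQ
MQ → TN
LZ → RB

FC → AO → LZ → HL → MQ → JB → MZ → PH → UB → EO → GN → RZ → HD → TQ → TN → RB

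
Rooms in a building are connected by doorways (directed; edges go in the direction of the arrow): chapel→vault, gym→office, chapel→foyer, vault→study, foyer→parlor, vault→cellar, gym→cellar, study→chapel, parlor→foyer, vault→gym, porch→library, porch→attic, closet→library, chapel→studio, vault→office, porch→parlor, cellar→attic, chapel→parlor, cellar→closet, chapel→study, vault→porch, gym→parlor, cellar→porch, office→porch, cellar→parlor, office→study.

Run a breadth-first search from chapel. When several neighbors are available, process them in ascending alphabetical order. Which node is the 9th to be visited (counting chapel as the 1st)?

office

Visit chapel; enqueue foyer, parlor, studio, study, vault → queue [foyer, parlor, studio, study, vault]
Visit foyer → queue [parlor, studio, study, vault]
Visit parlor → queue [studio, study, vault]
Visit studio → queue [study, vault]
Visit study → queue [vault]
Visit vault; enqueue cellar, gym, office, porch → queue [cellar, gym, office, porch]
Visit cellar; enqueue attic, closet → queue [gym, office, porch, attic, closet]
Visit gym → queue [office, porch, attic, closet]
Visit office → queue [porch, attic, closet]
Visit porch; enqueue library → queue [attic, closet, library]
Visit attic → queue [closet, library]
Visit closet → queue [library]
Visit library → queue []

Visit order: chapel, foyer, parlor, studio, study, vault, cellar, gym, office, porch, attic, closet, library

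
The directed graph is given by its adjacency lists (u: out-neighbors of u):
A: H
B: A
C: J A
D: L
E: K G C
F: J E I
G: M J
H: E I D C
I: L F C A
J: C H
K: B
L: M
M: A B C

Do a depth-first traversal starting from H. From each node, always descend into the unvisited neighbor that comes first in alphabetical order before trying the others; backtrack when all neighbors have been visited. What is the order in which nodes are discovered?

Visit H
H → C
C → A
C → J
H → D
D → L
L → M
M → B
H → E
E → G
E → K
H → I
I → F

H -> C -> A -> J -> D -> L -> M -> B -> E -> G -> K -> I -> F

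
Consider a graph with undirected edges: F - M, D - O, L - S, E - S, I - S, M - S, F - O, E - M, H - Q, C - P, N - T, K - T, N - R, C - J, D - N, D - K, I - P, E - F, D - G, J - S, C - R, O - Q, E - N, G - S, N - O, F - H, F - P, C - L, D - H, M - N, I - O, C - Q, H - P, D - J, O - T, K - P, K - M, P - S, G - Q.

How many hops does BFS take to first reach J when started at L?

Level 0: L
Level 1: C, S
Level 2: E, G, I, J, M, P, Q, R
Level 3: D, F, H, K, N, O
Level 4: T
J first appears at level 2.

2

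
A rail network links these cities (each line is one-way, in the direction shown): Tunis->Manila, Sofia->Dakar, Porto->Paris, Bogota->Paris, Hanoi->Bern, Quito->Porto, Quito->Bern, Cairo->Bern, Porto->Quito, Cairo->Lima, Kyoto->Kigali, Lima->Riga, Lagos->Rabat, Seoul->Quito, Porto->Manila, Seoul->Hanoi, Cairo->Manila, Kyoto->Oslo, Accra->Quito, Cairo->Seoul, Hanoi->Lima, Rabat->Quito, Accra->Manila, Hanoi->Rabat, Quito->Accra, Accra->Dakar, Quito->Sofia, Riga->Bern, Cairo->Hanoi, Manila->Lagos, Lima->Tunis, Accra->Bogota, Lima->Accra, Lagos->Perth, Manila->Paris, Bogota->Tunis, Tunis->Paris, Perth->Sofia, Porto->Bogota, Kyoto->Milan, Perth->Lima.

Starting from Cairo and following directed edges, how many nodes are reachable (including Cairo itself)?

18

BFS from Cairo visits: Cairo, Bern, Hanoi, Lima, Manila, Seoul, Rabat, Accra, Riga, Tunis, Lagos, Paris, Quito, Bogota, Dakar, Perth, Porto, Sofia
Reachable nodes: 18 of 22 total.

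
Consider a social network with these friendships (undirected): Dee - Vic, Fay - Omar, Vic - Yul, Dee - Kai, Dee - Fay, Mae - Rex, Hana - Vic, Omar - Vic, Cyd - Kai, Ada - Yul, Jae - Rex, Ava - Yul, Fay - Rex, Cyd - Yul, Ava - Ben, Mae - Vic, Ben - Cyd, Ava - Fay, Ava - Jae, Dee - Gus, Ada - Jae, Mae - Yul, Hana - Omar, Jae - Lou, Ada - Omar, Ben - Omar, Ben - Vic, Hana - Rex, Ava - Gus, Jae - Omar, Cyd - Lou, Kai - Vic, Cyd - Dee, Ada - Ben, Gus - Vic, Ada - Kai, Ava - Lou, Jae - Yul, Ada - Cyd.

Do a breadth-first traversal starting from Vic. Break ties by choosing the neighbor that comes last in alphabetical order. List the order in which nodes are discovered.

Vic, Yul, Omar, Mae, Kai, Hana, Gus, Dee, Ben, Jae, Cyd, Ava, Ada, Fay, Rex, Lou

Visit Vic; enqueue Yul, Omar, Mae, Kai, Hana, Gus, Dee, Ben → queue [Yul, Omar, Mae, Kai, Hana, Gus, Dee, Ben]
Visit Yul; enqueue Jae, Cyd, Ava, Ada → queue [Omar, Mae, Kai, Hana, Gus, Dee, Ben, Jae, Cyd, Ava, Ada]
Visit Omar; enqueue Fay → queue [Mae, Kai, Hana, Gus, Dee, Ben, Jae, Cyd, Ava, Ada, Fay]
Visit Mae; enqueue Rex → queue [Kai, Hana, Gus, Dee, Ben, Jae, Cyd, Ava, Ada, Fay, Rex]
Visit Kai → queue [Hana, Gus, Dee, Ben, Jae, Cyd, Ava, Ada, Fay, Rex]
Visit Hana → queue [Gus, Dee, Ben, Jae, Cyd, Ava, Ada, Fay, Rex]
Visit Gus → queue [Dee, Ben, Jae, Cyd, Ava, Ada, Fay, Rex]
Visit Dee → queue [Ben, Jae, Cyd, Ava, Ada, Fay, Rex]
Visit Ben → queue [Jae, Cyd, Ava, Ada, Fay, Rex]
Visit Jae; enqueue Lou → queue [Cyd, Ava, Ada, Fay, Rex, Lou]
Visit Cyd → queue [Ava, Ada, Fay, Rex, Lou]
Visit Ava → queue [Ada, Fay, Rex, Lou]
Visit Ada → queue [Fay, Rex, Lou]
Visit Fay → queue [Rex, Lou]
Visit Rex → queue [Lou]
Visit Lou → queue []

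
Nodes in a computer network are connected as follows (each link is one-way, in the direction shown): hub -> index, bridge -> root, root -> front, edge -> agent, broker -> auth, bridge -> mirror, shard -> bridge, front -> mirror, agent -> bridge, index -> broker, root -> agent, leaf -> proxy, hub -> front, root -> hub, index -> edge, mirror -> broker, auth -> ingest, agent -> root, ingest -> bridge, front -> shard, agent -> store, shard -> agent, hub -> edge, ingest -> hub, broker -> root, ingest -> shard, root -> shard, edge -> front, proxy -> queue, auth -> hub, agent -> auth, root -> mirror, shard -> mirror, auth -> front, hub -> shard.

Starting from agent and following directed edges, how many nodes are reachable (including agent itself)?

BFS from agent visits: agent, auth, bridge, root, store, front, hub, ingest, mirror, shard, edge, index, broker
Reachable nodes: 13 of 16 total.

13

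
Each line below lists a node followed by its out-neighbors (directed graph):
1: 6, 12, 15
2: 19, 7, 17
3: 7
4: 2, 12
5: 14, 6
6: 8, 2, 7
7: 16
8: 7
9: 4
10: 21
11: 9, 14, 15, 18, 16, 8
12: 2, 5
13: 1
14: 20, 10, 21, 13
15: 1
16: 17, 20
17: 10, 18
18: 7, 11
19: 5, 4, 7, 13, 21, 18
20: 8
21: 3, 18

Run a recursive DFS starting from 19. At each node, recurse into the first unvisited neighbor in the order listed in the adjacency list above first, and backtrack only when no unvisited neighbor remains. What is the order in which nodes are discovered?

19 5 14 20 8 7 16 17 10 21 3 18 11 9 4 2 12 15 1 6 13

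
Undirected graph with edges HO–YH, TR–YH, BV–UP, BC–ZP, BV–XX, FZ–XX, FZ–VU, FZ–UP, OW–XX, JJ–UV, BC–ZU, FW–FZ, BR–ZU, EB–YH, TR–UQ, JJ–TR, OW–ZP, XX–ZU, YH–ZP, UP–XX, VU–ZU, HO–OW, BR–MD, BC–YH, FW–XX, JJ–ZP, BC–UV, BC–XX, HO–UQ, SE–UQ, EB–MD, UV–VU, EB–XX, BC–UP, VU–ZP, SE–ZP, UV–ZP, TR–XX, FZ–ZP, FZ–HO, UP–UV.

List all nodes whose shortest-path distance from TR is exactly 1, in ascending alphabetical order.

Level 0: TR
Level 1: JJ, UQ, XX, YH
Level 2: BC, BV, EB, FW, FZ, HO, OW, SE, UP, UV, ZP, ZU
Level 3: BR, MD, VU

JJ, UQ, XX, YH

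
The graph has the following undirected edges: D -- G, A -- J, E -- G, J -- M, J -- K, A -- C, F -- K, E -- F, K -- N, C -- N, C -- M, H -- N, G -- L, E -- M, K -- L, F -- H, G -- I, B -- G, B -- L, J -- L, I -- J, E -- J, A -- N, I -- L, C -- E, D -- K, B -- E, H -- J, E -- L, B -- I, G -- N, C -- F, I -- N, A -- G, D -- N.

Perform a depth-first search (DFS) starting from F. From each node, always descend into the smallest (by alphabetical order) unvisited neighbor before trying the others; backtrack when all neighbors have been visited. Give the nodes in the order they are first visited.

F -> C -> A -> G -> B -> E -> J -> H -> N -> D -> K -> L -> I -> M

Visit F
F → C
C → A
A → G
G → B
B → E
E → J
J → H
H → N
N → D
D → K
K → L
L → I
J → M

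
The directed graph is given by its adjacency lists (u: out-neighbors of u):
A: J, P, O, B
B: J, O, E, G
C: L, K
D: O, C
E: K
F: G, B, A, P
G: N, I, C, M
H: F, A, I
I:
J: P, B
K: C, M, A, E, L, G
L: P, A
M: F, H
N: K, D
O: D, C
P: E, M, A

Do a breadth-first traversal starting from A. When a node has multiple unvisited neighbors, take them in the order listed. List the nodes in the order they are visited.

Visit A; enqueue J, P, O, B → queue [J, P, O, B]
Visit J → queue [P, O, B]
Visit P; enqueue E, M → queue [O, B, E, M]
Visit O; enqueue D, C → queue [B, E, M, D, C]
Visit B; enqueue G → queue [E, M, D, C, G]
Visit E; enqueue K → queue [M, D, C, G, K]
Visit M; enqueue F, H → queue [D, C, G, K, F, H]
Visit D → queue [C, G, K, F, H]
Visit C; enqueue L → queue [G, K, F, H, L]
Visit G; enqueue N, I → queue [K, F, H, L, N, I]
Visit K → queue [F, H, L, N, I]
Visit F → queue [H, L, N, I]
Visit H → queue [L, N, I]
Visit L → queue [N, I]
Visit N → queue [I]
Visit I → queue []

A J P O B E M D C G K F H L N I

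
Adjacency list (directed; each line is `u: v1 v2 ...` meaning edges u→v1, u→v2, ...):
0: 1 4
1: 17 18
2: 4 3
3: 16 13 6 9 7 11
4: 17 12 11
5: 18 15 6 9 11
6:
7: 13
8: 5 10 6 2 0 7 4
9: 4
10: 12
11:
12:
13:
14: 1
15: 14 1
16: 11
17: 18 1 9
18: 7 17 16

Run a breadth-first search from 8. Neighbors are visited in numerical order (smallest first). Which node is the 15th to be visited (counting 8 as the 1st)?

Visit 8; enqueue 0, 2, 4, 5, 6, 7, 10 → queue [0, 2, 4, 5, 6, 7, 10]
Visit 0; enqueue 1 → queue [2, 4, 5, 6, 7, 10, 1]
Visit 2; enqueue 3 → queue [4, 5, 6, 7, 10, 1, 3]
Visit 4; enqueue 11, 12, 17 → queue [5, 6, 7, 10, 1, 3, 11, 12, 17]
Visit 5; enqueue 9, 15, 18 → queue [6, 7, 10, 1, 3, 11, 12, 17, 9, 15, 18]
Visit 6 → queue [7, 10, 1, 3, 11, 12, 17, 9, 15, 18]
Visit 7; enqueue 13 → queue [10, 1, 3, 11, 12, 17, 9, 15, 18, 13]
Visit 10 → queue [1, 3, 11, 12, 17, 9, 15, 18, 13]
Visit 1 → queue [3, 11, 12, 17, 9, 15, 18, 13]
Visit 3; enqueue 16 → queue [11, 12, 17, 9, 15, 18, 13, 16]
Visit 11 → queue [12, 17, 9, 15, 18, 13, 16]
Visit 12 → queue [17, 9, 15, 18, 13, 16]
Visit 17 → queue [9, 15, 18, 13, 16]
Visit 9 → queue [15, 18, 13, 16]
Visit 15; enqueue 14 → queue [18, 13, 16, 14]
Visit 18 → queue [13, 16, 14]
Visit 13 → queue [16, 14]
Visit 16 → queue [14]
Visit 14 → queue []

Visit order: 8, 0, 2, 4, 5, 6, 7, 10, 1, 3, 11, 12, 17, 9, 15, 18, 13, 16, 14

15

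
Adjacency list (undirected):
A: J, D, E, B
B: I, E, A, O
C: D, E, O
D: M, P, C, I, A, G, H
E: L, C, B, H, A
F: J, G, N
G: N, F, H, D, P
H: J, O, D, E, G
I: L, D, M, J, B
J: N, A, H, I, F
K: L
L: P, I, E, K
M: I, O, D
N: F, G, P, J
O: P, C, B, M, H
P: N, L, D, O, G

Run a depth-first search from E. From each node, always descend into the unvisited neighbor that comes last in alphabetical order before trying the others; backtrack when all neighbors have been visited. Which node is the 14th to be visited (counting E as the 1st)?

Visit E
E → L
L → P
P → O
O → M
M → I
I → J
J → N
N → G
G → H
H → D
D → C
D → A
A → B
G → F
L → K

Visit order: E, L, P, O, M, I, J, N, G, H, D, C, A, B, F, K

B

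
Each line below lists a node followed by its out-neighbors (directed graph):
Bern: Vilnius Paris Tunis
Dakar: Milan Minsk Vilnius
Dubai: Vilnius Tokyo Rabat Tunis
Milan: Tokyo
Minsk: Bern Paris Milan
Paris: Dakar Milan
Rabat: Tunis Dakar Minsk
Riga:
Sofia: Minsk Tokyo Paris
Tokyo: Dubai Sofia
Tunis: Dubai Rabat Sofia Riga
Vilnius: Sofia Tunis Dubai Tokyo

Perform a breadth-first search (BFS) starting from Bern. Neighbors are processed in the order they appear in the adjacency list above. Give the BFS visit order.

Visit Bern; enqueue Vilnius, Paris, Tunis → queue [Vilnius, Paris, Tunis]
Visit Vilnius; enqueue Sofia, Dubai, Tokyo → queue [Paris, Tunis, Sofia, Dubai, Tokyo]
Visit Paris; enqueue Dakar, Milan → queue [Tunis, Sofia, Dubai, Tokyo, Dakar, Milan]
Visit Tunis; enqueue Rabat, Riga → queue [Sofia, Dubai, Tokyo, Dakar, Milan, Rabat, Riga]
Visit Sofia; enqueue Minsk → queue [Dubai, Tokyo, Dakar, Milan, Rabat, Riga, Minsk]
Visit Dubai → queue [Tokyo, Dakar, Milan, Rabat, Riga, Minsk]
Visit Tokyo → queue [Dakar, Milan, Rabat, Riga, Minsk]
Visit Dakar → queue [Milan, Rabat, Riga, Minsk]
Visit Milan → queue [Rabat, Riga, Minsk]
Visit Rabat → queue [Riga, Minsk]
Visit Riga → queue [Minsk]
Visit Minsk → queue []

Bern -> Vilnius -> Paris -> Tunis -> Sofia -> Dubai -> Tokyo -> Dakar -> Milan -> Rabat -> Riga -> Minsk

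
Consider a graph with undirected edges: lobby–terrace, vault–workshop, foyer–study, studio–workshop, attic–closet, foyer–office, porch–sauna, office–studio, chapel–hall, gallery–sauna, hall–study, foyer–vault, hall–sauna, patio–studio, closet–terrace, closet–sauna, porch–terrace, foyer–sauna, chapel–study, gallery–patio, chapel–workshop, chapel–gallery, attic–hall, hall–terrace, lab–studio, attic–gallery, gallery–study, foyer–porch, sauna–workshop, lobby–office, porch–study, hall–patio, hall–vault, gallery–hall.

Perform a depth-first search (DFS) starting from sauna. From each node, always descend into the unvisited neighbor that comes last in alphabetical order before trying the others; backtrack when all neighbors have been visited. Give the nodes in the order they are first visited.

Visit sauna
sauna → workshop
workshop → vault
vault → hall
hall → terrace
terrace → porch
porch → study
study → gallery
gallery → patio
patio → studio
studio → office
office → lobby
office → foyer
studio → lab
gallery → chapel
gallery → attic
attic → closet

sauna -> workshop -> vault -> hall -> terrace -> porch -> study -> gallery -> patio -> studio -> office -> lobby -> foyer -> lab -> chapel -> attic -> closet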